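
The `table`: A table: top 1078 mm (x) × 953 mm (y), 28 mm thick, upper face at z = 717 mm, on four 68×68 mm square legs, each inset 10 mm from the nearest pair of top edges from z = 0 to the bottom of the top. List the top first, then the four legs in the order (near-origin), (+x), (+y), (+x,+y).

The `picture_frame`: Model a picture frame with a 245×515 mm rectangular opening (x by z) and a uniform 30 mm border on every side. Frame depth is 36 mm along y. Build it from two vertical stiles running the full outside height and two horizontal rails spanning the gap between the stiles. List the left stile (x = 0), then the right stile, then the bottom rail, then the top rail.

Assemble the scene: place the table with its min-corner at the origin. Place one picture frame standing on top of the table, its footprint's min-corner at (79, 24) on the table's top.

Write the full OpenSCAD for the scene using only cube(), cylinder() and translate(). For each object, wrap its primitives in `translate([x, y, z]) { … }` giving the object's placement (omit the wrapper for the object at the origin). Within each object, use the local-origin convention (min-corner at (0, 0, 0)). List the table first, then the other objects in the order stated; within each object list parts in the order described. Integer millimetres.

translate([0, 0, 689]) cube([1078, 953, 28]);
translate([10, 10, 0]) cube([68, 68, 689]);
translate([1000, 10, 0]) cube([68, 68, 689]);
translate([10, 875, 0]) cube([68, 68, 689]);
translate([1000, 875, 0]) cube([68, 68, 689]);
translate([79, 24, 717]) {
  cube([30, 36, 575]);
  translate([275, 0, 0]) cube([30, 36, 575]);
  translate([30, 0, 0]) cube([245, 36, 30]);
  translate([30, 0, 545]) cube([245, 36, 30]);
}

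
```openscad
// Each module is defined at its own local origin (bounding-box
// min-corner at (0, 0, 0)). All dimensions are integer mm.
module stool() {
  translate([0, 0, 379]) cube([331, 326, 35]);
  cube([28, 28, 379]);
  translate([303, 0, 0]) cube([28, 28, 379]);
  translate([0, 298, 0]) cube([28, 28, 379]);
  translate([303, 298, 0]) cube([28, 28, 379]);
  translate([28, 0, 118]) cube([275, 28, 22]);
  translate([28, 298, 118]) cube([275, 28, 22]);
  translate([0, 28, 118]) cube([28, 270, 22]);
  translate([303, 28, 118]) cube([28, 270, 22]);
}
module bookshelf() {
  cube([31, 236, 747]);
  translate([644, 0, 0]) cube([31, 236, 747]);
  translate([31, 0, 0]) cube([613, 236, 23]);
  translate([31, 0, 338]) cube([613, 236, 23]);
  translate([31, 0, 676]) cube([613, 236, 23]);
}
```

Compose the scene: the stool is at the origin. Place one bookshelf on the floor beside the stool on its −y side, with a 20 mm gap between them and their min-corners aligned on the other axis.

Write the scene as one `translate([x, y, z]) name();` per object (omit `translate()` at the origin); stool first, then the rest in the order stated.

stool();
translate([0, -256, 0]) bookshelf();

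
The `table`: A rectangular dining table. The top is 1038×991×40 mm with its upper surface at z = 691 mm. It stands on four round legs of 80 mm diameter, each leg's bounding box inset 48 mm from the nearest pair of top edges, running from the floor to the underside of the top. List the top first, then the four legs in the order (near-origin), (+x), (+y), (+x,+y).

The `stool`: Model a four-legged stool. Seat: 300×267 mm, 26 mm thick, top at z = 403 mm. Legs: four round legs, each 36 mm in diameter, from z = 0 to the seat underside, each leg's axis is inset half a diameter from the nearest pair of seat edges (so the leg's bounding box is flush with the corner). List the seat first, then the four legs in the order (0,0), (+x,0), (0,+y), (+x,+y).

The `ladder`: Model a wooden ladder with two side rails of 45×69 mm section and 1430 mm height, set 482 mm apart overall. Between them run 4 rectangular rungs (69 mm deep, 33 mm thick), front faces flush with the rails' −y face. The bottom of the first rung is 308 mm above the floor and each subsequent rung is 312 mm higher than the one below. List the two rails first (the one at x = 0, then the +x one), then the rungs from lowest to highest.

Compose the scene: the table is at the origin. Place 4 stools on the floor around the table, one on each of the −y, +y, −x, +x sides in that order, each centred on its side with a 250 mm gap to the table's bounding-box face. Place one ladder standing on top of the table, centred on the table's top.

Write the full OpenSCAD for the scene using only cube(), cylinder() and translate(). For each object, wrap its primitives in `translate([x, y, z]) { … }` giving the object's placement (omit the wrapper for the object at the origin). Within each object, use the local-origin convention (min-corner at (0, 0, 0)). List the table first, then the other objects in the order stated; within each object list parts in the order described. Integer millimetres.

translate([0, 0, 651]) cube([1038, 991, 40]);
translate([88, 88, 0]) cylinder(h = 651, r = 40);
translate([950, 88, 0]) cylinder(h = 651, r = 40);
translate([88, 903, 0]) cylinder(h = 651, r = 40);
translate([950, 903, 0]) cylinder(h = 651, r = 40);
translate([369, -517, 0]) {
  translate([0, 0, 377]) cube([300, 267, 26]);
  translate([18, 18, 0]) cylinder(h = 377, r = 18);
  translate([282, 18, 0]) cylinder(h = 377, r = 18);
  translate([18, 249, 0]) cylinder(h = 377, r = 18);
  translate([282, 249, 0]) cylinder(h = 377, r = 18);
}
translate([369, 1241, 0]) {
  translate([0, 0, 377]) cube([300, 267, 26]);
  translate([18, 18, 0]) cylinder(h = 377, r = 18);
  translate([282, 18, 0]) cylinder(h = 377, r = 18);
  translate([18, 249, 0]) cylinder(h = 377, r = 18);
  translate([282, 249, 0]) cylinder(h = 377, r = 18);
}
translate([-550, 362, 0]) {
  translate([0, 0, 377]) cube([300, 267, 26]);
  translate([18, 18, 0]) cylinder(h = 377, r = 18);
  translate([282, 18, 0]) cylinder(h = 377, r = 18);
  translate([18, 249, 0]) cylinder(h = 377, r = 18);
  translate([282, 249, 0]) cylinder(h = 377, r = 18);
}
translate([1288, 362, 0]) {
  translate([0, 0, 377]) cube([300, 267, 26]);
  translate([18, 18, 0]) cylinder(h = 377, r = 18);
  translate([282, 18, 0]) cylinder(h = 377, r = 18);
  translate([18, 249, 0]) cylinder(h = 377, r = 18);
  translate([282, 249, 0]) cylinder(h = 377, r = 18);
}
translate([278, 461, 691]) {
  cube([45, 69, 1430]);
  translate([437, 0, 0]) cube([45, 69, 1430]);
  translate([45, 0, 308]) cube([392, 69, 33]);
  translate([45, 0, 620]) cube([392, 69, 33]);
  translate([45, 0, 932]) cube([392, 69, 33]);
  translate([45, 0, 1244]) cube([392, 69, 33]);
}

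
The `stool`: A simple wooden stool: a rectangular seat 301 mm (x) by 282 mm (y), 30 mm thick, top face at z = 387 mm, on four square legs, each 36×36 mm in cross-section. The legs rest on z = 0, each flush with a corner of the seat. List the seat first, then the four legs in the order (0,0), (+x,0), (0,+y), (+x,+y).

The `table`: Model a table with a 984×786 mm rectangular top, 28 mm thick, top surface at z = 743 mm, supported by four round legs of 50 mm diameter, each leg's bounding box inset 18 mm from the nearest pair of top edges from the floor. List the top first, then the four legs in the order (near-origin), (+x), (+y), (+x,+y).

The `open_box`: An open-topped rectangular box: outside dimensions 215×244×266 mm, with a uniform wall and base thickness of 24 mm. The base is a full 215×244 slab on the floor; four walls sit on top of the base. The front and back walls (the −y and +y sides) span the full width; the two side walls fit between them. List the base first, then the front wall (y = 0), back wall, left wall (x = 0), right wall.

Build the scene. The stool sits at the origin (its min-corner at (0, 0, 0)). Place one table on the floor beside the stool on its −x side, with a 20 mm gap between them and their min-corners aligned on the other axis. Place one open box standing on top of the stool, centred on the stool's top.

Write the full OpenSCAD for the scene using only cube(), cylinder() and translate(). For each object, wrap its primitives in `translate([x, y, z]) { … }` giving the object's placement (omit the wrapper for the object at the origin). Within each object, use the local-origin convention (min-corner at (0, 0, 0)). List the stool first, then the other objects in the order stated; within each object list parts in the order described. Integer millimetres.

translate([0, 0, 357]) cube([301, 282, 30]);
cube([36, 36, 357]);
translate([265, 0, 0]) cube([36, 36, 357]);
translate([0, 246, 0]) cube([36, 36, 357]);
translate([265, 246, 0]) cube([36, 36, 357]);
translate([-1004, 0, 0]) {
  translate([0, 0, 715]) cube([984, 786, 28]);
  translate([43, 43, 0]) cylinder(h = 715, r = 25);
  translate([941, 43, 0]) cylinder(h = 715, r = 25);
  translate([43, 743, 0]) cylinder(h = 715, r = 25);
  translate([941, 743, 0]) cylinder(h = 715, r = 25);
}
translate([43, 19, 387]) {
  cube([215, 244, 24]);
  translate([0, 0, 24]) cube([215, 24, 242]);
  translate([0, 220, 24]) cube([215, 24, 242]);
  translate([0, 24, 24]) cube([24, 196, 242]);
  translate([191, 24, 24]) cube([24, 196, 242]);
}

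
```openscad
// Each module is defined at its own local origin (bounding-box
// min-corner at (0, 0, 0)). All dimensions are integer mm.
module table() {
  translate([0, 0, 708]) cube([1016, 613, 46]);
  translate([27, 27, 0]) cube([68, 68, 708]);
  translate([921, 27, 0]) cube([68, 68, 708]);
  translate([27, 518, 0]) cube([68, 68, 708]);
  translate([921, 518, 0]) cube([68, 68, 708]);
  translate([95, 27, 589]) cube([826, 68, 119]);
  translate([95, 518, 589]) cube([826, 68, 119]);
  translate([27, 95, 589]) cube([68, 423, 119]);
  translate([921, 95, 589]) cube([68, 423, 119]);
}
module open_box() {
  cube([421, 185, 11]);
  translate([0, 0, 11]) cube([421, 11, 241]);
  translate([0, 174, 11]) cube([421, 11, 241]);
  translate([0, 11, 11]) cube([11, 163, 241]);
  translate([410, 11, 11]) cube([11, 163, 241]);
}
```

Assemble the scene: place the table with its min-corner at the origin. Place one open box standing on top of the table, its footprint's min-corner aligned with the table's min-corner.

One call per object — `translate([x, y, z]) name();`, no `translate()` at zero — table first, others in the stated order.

table();
translate([0, 0, 754]) open_box();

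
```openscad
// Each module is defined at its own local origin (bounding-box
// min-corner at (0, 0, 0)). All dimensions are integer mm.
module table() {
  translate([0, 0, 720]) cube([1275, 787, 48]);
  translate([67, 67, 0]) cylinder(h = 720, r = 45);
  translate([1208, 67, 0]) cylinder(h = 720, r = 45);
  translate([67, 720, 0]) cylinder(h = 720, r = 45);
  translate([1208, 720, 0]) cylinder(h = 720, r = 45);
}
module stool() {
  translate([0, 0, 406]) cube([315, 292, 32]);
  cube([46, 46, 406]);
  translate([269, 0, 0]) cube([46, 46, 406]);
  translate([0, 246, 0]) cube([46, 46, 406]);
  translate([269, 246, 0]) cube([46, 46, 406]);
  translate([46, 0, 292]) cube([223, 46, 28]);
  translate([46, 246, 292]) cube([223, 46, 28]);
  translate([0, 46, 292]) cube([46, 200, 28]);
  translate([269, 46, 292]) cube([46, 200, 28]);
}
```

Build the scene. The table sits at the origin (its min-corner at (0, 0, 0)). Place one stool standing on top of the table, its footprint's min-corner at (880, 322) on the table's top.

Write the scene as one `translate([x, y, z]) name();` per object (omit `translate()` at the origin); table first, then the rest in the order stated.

table();
translate([880, 322, 768]) stool();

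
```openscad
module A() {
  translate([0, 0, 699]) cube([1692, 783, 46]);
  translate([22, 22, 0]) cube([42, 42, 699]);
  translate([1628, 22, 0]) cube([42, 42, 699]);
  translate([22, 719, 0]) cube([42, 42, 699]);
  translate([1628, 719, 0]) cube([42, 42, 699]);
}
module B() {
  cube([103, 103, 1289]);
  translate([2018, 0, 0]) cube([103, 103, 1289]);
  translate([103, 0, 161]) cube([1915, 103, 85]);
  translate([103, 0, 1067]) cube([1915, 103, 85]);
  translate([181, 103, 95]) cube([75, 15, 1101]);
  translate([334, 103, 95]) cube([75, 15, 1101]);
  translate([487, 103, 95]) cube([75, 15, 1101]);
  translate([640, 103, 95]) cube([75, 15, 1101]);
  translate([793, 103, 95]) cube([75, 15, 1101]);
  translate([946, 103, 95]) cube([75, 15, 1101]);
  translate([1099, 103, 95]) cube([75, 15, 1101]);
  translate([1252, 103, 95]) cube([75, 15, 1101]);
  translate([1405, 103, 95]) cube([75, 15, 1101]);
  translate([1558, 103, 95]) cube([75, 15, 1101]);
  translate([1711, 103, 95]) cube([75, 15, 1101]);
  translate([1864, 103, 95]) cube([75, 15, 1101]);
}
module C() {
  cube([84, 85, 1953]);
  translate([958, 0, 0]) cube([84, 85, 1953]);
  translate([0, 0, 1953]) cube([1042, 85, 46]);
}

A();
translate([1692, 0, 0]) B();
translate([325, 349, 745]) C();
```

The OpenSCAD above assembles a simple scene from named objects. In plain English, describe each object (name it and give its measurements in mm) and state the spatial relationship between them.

A is a rectangular dining table. The top is 1692×783×46 mm with its upper surface at z = 745 mm. It stands on four 42×42 mm square legs, each inset 22 mm from the nearest pair of top edges, running from the floor to the underside of the top.

B is a fence section. Two 103×103 mm posts, 1289 mm tall, stand on the floor with a clear span of 1915 mm between their inner faces. Two horizontal rails of 103×85 mm section span the gap between the posts with their undersides at z = 161 mm and z = 1067 mm, flush with the posts' −y face. 12 pickets, each 75 mm wide, 15 mm thick and 1101 mm tall, are fixed to the +y face of the rails with their bottoms at z = 95 mm, evenly spaced across the span with equal gaps (rounded down to the nearest mm) at the −x end and between each pair — any rounding remainder accumulates at the +x end.

C is a rectangular door frame: two vertical jambs of 84×85 mm section, 1953 mm tall, with a clear opening 874 mm wide between their inner faces. A header 46 mm tall and 85 mm deep lies on top of the jambs and spans the full outside width.

The fence section is against the table's +x side, with their −y faces flush. The door frame is on top of the table, centred.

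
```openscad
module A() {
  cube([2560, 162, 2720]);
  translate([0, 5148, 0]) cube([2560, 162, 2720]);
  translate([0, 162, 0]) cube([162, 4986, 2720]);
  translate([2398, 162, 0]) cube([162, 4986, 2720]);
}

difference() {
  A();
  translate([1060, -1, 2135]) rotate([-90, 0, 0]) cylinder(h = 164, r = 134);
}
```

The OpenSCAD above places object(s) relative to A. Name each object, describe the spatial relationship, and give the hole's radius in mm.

The subtracted cylinder has r = 134 mm.

A is a house frame. The house frame has a circular hole through its front wall. The hole's radius is 134 mm.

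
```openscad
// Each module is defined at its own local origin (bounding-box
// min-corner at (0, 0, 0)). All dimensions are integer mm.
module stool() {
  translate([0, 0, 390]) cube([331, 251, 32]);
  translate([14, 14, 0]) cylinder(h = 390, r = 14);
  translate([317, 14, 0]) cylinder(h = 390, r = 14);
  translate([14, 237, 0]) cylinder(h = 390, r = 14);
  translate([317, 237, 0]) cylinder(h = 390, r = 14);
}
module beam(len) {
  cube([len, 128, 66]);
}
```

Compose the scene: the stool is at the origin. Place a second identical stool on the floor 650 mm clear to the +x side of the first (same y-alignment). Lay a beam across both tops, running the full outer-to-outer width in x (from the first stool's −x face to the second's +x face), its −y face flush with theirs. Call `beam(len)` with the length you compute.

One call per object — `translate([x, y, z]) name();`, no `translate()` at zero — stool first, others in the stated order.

stool();
translate([981, 0, 0]) stool();
translate([0, 0, 422]) beam(1312);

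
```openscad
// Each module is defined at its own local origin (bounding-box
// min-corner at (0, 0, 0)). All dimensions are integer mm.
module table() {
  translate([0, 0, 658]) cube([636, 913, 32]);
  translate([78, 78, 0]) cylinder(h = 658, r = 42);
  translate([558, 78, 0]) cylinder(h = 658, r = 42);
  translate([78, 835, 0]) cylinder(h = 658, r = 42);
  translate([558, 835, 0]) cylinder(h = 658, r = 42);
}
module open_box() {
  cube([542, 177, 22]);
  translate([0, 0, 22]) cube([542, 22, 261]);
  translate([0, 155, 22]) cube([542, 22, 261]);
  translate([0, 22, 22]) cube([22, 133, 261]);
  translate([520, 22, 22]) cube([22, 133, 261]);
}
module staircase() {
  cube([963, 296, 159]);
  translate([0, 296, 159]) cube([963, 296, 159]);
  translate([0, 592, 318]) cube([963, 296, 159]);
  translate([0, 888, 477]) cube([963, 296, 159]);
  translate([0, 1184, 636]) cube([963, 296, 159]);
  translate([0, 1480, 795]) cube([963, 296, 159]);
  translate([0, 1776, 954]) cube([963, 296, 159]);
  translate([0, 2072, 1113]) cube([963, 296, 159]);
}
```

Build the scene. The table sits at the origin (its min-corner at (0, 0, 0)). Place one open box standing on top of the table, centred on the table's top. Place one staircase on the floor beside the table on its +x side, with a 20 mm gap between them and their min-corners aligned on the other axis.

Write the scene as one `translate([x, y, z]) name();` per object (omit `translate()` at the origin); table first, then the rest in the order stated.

table();
translate([47, 368, 690]) open_box();
translate([656, 0, 0]) staircase();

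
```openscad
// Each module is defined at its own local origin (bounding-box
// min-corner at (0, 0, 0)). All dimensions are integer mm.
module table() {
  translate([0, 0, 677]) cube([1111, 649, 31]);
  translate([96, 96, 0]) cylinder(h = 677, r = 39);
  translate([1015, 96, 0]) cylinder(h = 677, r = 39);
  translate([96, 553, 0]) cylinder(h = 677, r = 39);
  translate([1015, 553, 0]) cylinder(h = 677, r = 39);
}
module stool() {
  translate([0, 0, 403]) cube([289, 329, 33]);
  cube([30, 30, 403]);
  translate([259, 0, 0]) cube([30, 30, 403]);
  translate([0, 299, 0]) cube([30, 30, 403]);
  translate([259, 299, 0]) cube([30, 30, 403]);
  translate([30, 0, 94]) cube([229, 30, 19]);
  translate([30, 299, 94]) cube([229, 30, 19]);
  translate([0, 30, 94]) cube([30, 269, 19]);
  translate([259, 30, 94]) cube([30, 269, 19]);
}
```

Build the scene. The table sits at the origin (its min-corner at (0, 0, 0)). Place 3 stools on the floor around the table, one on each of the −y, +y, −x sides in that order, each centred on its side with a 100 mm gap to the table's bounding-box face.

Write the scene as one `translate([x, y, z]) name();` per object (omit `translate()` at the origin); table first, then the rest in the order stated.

table();
translate([411, -429, 0]) stool();
translate([411, 749, 0]) stool();
translate([-389, 160, 0]) stool();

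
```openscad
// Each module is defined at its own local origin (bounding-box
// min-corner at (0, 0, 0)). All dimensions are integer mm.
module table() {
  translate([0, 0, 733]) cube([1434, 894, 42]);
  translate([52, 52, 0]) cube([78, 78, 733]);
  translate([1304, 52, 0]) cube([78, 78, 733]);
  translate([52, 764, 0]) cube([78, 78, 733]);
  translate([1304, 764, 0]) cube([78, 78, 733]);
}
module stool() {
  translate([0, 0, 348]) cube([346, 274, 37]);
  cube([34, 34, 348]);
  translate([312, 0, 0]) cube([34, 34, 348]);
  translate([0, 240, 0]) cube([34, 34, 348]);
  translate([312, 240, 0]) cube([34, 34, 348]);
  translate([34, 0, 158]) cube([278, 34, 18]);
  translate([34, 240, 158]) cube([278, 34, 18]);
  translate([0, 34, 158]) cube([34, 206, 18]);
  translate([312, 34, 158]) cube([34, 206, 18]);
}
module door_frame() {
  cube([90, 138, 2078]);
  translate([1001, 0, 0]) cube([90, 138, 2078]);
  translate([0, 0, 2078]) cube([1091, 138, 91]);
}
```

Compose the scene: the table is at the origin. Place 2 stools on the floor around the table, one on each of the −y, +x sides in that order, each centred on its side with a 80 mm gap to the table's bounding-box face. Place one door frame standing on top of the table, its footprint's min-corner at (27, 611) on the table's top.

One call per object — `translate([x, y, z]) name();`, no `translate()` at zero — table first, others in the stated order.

table();
translate([544, -354, 0]) stool();
translate([1514, 310, 0]) stool();
translate([27, 611, 775]) door_frame();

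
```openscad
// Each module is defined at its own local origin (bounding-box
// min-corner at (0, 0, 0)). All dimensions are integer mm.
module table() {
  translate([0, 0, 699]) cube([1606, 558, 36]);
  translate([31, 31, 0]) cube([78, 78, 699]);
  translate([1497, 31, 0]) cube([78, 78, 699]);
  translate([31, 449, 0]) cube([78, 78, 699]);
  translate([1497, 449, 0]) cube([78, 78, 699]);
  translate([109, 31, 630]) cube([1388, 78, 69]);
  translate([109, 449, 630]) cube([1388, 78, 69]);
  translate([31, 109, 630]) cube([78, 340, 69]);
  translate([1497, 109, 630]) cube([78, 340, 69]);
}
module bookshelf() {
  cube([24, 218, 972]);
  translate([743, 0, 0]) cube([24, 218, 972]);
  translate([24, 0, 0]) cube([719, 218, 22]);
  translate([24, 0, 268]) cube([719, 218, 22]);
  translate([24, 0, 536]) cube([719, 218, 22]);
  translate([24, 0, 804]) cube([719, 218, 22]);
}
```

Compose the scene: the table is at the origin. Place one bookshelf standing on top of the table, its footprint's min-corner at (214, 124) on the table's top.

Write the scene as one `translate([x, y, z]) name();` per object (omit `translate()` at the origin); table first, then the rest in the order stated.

table();
translate([214, 124, 735]) bookshelf();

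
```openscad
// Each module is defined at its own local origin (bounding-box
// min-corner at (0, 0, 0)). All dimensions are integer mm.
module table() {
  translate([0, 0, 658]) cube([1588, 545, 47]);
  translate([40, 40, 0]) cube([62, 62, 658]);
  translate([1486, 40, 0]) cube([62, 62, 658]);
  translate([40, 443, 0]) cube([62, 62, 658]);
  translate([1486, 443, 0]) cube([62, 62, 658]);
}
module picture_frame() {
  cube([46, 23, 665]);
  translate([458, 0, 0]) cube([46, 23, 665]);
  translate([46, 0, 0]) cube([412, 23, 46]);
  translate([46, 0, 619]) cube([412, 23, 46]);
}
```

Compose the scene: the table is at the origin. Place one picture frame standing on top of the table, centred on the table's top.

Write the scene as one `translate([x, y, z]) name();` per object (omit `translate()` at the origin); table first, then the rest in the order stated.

table();
translate([542, 261, 705]) picture_frame();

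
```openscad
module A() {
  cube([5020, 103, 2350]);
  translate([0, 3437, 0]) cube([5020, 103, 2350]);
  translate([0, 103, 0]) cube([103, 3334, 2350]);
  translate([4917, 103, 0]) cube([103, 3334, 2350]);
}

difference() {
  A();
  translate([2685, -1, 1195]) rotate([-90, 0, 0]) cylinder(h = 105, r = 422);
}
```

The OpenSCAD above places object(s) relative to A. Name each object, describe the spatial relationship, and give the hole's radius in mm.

The subtracted cylinder has r = 422 mm.

A is a house frame. The house frame has a circular hole through its front wall. The hole's radius is 422 mm.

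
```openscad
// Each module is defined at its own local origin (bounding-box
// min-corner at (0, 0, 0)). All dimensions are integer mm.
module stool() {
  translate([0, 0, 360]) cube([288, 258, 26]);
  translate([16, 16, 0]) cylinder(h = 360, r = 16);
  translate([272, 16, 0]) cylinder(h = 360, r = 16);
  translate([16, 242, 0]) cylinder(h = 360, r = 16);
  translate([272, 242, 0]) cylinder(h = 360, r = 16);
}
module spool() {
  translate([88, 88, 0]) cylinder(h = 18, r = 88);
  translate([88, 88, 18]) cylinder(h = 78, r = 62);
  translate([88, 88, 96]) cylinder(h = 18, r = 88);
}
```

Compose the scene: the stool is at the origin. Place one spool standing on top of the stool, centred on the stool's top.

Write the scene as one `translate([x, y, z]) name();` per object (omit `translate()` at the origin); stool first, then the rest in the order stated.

stool();
translate([56, 41, 386]) spool();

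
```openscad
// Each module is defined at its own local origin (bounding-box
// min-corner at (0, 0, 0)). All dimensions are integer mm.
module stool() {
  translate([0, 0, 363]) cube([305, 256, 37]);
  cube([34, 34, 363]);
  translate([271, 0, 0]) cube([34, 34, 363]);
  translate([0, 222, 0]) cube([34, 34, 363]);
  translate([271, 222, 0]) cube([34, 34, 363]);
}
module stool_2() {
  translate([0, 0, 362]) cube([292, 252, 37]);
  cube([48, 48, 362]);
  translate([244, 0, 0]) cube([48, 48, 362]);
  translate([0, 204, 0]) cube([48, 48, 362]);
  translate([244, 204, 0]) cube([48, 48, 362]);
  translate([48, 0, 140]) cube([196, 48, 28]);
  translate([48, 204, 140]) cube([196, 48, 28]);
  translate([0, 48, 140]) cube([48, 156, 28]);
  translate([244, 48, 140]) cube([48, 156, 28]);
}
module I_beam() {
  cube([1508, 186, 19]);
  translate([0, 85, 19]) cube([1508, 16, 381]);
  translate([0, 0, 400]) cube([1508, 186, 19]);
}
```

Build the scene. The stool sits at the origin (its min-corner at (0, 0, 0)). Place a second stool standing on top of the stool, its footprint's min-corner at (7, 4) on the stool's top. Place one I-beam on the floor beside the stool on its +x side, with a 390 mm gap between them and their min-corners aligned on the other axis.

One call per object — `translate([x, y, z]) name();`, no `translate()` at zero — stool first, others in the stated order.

stool();
translate([7, 4, 400]) stool_2();
translate([695, 0, 0]) I_beam();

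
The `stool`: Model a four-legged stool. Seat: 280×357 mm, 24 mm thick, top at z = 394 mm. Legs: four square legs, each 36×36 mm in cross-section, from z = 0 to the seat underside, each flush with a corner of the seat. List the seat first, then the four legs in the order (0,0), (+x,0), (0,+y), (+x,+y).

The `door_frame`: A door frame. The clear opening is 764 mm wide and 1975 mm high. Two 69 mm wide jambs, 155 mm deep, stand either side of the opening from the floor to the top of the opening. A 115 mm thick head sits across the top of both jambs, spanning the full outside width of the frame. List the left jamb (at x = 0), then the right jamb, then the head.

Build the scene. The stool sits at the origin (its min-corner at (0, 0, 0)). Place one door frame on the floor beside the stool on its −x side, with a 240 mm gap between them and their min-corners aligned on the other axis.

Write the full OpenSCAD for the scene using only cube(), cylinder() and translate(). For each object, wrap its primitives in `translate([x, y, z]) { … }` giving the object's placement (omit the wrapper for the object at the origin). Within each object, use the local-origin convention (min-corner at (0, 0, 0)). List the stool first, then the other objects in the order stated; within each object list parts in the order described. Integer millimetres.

translate([0, 0, 370]) cube([280, 357, 24]);
cube([36, 36, 370]);
translate([244, 0, 0]) cube([36, 36, 370]);
translate([0, 321, 0]) cube([36, 36, 370]);
translate([244, 321, 0]) cube([36, 36, 370]);
translate([-1142, 0, 0]) {
  cube([69, 155, 1975]);
  translate([833, 0, 0]) cube([69, 155, 1975]);
  translate([0, 0, 1975]) cube([902, 155, 115]);
}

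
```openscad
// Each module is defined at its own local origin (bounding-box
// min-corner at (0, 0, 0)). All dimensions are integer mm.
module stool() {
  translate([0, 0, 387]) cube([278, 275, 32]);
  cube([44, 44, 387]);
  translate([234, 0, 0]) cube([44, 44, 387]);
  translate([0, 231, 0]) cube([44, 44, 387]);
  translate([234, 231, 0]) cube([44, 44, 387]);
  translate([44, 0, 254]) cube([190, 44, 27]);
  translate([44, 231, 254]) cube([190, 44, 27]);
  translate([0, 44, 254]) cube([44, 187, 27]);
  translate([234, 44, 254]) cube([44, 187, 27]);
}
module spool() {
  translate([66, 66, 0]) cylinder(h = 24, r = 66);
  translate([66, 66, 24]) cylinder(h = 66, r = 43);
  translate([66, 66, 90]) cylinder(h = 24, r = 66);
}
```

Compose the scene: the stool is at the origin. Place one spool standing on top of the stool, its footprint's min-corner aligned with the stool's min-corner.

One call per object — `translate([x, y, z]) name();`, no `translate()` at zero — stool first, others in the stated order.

stool();
translate([0, 0, 419]) spool();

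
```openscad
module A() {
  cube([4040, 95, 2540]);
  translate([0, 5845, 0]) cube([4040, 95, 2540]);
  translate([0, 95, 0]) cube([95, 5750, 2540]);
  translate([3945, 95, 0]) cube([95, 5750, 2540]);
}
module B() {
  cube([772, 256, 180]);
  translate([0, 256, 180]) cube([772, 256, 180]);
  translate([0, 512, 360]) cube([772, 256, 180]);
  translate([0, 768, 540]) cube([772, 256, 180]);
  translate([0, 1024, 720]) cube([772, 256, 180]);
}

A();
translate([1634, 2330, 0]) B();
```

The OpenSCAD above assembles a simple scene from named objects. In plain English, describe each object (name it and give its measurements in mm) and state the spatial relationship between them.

A is the wall frame of a small rectangular building: four walls, each 2540 mm tall and 95 mm thick, enclosing a footprint 4040 mm (x) by 5940 mm (y) outside-to-outside, with no floor or roof. The front and back walls (the −y and +y sides) span the full width; the two side walls fit between them.

B is a straight staircase of 5 solid steps. Each step is 772 mm wide (x), 256 mm deep (y, the going) and 180 mm tall (the rise). The first step rests on the floor; each subsequent step sits one going further in +y and one rise higher in +z, directly behind and above the previous step with no overlap.

The staircase sits inside the house frame, centred.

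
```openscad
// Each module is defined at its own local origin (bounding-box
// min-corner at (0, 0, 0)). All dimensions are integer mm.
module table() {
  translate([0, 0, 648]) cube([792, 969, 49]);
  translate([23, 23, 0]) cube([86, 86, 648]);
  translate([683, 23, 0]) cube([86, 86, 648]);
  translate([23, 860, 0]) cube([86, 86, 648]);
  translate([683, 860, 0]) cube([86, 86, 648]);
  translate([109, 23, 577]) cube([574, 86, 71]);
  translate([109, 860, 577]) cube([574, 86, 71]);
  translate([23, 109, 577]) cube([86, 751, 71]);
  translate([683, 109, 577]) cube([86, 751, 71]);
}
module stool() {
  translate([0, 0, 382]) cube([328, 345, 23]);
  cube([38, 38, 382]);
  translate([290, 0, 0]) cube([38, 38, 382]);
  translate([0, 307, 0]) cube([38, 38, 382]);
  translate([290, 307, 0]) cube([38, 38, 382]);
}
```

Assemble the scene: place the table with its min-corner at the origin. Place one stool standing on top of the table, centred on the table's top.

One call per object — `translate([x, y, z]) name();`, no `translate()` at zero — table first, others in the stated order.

table();
translate([232, 312, 697]) stool();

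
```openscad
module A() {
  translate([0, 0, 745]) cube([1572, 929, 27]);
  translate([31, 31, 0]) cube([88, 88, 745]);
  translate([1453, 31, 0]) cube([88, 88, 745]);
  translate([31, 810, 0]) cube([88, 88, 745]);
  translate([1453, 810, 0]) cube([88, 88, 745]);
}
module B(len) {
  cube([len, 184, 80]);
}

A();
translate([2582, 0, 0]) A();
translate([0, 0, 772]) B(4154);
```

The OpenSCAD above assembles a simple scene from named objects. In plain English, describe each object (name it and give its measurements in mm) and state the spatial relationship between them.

A is a rectangular dining table. The top is 1572×929×27 mm with its upper surface at z = 772 mm. It stands on four 88×88 mm square legs, each inset 31 mm from the nearest pair of top edges, running from the floor to the underside of the top.

B is a rectangular beam 4154 mm long (x), 184 mm deep (y), 80 mm thick (z).

The beam spans the tops of two tables placed 1010 mm apart, resting at z = 772 mm.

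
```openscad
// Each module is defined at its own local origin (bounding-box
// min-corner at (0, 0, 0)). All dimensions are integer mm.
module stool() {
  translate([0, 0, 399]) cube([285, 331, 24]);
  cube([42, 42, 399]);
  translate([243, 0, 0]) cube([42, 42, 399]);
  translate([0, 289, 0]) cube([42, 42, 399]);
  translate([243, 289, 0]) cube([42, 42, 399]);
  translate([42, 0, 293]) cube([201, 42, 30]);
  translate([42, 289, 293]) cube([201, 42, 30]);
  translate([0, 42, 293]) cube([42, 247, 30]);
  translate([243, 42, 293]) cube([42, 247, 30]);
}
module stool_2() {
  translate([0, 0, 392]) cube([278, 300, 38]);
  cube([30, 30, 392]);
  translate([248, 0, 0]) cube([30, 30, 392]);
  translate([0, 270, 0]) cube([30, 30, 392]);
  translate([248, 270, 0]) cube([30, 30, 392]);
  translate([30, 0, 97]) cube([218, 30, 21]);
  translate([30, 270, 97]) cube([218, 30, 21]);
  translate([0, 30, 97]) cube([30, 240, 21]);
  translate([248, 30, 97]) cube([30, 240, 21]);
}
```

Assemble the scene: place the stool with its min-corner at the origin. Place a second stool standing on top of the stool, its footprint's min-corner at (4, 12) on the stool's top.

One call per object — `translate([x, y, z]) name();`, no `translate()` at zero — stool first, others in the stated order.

stool();
translate([4, 12, 423]) stool_2();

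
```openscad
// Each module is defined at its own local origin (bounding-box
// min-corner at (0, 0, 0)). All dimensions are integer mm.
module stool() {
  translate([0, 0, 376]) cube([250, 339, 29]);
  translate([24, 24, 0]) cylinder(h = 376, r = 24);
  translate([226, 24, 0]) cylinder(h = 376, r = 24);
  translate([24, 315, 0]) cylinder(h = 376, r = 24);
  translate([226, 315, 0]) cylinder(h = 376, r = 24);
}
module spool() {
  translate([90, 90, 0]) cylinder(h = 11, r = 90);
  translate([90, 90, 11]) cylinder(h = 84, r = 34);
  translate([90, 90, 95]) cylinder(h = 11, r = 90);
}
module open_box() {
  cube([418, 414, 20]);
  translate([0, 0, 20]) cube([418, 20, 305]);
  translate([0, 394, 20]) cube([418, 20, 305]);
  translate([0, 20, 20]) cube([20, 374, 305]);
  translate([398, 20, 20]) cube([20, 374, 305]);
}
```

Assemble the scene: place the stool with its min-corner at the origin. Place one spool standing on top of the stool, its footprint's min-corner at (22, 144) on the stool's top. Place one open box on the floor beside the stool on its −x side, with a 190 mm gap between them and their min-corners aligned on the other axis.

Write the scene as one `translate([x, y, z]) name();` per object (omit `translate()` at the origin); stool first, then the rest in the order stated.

stool();
translate([22, 144, 405]) spool();
translate([-608, 0, 0]) open_box();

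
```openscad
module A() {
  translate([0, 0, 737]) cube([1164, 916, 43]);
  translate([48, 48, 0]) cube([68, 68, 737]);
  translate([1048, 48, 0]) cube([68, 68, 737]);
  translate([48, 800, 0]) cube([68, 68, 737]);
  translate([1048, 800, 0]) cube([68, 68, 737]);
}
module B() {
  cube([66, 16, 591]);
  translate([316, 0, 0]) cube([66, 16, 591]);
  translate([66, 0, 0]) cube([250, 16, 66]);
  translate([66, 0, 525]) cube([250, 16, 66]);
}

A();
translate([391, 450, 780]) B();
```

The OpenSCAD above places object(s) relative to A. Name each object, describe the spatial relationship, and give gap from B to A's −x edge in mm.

A is a table. B is a picture frame. The picture frame is on top of the table, centred. The gap from the picture frame to the table's −x edge is 391 mm.

The picture frame's min-x is at 391; the table's min-x is 0; gap = 391 mm.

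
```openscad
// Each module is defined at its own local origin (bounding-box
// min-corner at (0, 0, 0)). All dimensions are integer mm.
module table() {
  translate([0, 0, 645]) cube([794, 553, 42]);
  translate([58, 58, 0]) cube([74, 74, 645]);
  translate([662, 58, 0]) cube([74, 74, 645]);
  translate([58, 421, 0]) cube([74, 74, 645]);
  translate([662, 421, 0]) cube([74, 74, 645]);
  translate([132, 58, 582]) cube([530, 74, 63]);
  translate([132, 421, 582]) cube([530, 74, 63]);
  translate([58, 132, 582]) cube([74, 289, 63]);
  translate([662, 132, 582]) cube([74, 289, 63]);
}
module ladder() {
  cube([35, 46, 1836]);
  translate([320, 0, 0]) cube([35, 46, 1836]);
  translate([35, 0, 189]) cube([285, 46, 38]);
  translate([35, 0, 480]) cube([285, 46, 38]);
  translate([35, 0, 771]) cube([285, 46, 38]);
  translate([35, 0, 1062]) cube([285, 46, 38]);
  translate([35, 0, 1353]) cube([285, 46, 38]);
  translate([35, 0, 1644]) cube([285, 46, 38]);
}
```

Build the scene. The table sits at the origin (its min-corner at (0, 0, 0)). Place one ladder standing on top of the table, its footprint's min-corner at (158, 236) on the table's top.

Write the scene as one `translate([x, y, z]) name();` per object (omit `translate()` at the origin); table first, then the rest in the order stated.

table();
translate([158, 236, 687]) ladder();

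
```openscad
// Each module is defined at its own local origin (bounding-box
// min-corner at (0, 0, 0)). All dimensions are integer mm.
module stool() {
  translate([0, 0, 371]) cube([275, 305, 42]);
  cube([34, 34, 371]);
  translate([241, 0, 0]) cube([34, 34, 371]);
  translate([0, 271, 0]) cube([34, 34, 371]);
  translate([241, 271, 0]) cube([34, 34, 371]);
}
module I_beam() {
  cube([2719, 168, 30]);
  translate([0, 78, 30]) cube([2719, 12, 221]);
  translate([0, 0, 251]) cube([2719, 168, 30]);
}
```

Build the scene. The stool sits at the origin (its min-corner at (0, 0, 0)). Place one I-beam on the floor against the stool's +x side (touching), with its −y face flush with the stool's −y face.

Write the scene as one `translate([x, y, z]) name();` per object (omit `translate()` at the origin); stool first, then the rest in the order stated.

stool();
translate([275, 0, 0]) I_beam();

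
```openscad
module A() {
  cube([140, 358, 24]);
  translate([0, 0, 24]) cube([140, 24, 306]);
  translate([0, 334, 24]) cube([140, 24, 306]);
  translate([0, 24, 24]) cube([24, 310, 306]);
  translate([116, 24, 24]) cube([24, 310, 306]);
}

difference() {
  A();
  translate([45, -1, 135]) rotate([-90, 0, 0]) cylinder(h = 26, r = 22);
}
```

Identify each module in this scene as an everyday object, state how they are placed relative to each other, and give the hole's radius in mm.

The subtracted cylinder has r = 22 mm.

A is an open box. The open box has a circular hole through its front wall. The hole's radius is 22 mm.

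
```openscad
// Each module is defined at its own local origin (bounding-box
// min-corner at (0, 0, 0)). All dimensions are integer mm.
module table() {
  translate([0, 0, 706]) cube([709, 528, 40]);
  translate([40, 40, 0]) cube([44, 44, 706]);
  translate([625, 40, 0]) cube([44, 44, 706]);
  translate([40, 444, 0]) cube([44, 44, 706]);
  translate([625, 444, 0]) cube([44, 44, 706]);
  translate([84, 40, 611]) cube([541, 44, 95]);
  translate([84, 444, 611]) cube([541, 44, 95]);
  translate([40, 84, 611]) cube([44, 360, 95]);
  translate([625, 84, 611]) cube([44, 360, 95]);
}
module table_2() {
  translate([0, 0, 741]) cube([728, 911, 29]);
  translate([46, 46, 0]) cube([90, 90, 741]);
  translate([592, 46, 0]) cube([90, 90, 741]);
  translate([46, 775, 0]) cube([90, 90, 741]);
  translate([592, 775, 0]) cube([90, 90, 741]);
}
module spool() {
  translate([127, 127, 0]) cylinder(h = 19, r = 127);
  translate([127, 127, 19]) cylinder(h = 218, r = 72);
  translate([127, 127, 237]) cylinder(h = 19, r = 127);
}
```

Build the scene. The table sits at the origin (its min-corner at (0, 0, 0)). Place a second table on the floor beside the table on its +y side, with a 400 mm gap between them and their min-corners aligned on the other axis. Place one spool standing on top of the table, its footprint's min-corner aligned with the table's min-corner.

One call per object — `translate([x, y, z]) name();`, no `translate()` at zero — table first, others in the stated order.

table();
translate([0, 928, 0]) table_2();
translate([0, 0, 746]) spool();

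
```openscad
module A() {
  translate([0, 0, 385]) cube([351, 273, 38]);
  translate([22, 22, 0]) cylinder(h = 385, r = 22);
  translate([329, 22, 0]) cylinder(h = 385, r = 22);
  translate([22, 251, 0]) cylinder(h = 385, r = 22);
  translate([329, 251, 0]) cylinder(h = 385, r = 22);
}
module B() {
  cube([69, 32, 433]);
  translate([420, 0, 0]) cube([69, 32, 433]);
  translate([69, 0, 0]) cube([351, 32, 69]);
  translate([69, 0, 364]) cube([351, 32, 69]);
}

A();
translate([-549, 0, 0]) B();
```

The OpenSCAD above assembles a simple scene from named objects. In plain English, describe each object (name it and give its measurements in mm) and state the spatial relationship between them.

A is a four-legged stool. The seat is a 351×273×38 mm slab whose top surface is at z = 423 mm; four round legs, each 44 mm in diameter, run from the floor (z = 0) to the underside of the seat, each leg's axis is inset half a diameter from the nearest pair of seat edges (so the leg's bounding box is flush with the corner).

B is a rectangular picture frame lying in the x–z plane (depth along y). The opening is 351 mm wide (x) by 295 mm tall (z), surrounded by a border 69 mm wide on all four sides. The frame is 32 mm deep and is made of two full-height vertical stiles with two horizontal rails fitted between them.

The picture frame is on the floor beside the stool on its −x side.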